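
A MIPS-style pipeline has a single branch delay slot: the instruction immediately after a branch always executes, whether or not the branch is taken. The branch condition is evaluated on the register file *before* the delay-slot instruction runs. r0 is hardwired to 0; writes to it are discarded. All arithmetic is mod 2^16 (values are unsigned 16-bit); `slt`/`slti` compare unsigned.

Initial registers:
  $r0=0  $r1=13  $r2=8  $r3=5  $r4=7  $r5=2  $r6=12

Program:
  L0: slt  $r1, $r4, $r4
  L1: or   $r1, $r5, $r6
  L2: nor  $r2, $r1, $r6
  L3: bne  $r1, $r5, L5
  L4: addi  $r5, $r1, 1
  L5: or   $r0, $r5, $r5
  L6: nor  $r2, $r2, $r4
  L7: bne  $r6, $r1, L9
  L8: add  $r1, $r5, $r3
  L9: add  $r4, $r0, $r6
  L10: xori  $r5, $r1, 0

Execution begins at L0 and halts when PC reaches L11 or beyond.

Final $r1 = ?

#0 slt  $r1, $r4, $r4 ; 0/0/8/5/7/2/12
#1 or   $r1, $r5, $r6 ; 0/14/8/5/7/2/12
#2 nor  $r2, $r1, $r6 ; 0/14/65521/5/7/2/12
#3 bne  $r1, $r5, L5 ; 0/14/65521/5/7/2/12 ; →target
#4 addi  $r5, $r1, 1 ; 0/14/65521/5/7/15/12
#5 or   $r0, $r5, $r5 ; 0/14/65521/5/7/15/12
#6 nor  $r2, $r2, $r4 ; 0/14/8/5/7/15/12
#7 bne  $r6, $r1, L9 ; 0/14/8/5/7/15/12 ; →target
#8 add  $r1, $r5, $r3 ; 0/20/8/5/7/15/12
#9 add  $r4, $r0, $r6 ; 0/20/8/5/12/15/12
#10 xori  $r5, $r1, 0 ; 0/20/8/5/12/20/12

20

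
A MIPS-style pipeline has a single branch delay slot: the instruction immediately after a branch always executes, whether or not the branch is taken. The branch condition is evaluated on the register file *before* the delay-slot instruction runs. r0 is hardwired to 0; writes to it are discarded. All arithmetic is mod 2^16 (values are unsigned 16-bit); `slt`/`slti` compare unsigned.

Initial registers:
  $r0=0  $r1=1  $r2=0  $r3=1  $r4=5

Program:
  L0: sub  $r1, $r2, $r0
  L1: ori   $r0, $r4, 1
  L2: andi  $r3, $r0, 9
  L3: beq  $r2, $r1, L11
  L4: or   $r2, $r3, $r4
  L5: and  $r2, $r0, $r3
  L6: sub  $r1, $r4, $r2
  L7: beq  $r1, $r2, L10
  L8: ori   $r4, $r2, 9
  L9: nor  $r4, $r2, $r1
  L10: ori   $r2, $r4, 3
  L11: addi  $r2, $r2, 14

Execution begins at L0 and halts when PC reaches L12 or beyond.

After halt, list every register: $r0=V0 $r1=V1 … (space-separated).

#0 sub  $r1, $r2, $r0 ; 0/0/0/1/5
#1 ori   $r0, $r4, 1 ; 0/0/0/1/5
#2 andi  $r3, $r0, 9 ; 0/0/0/0/5
#3 beq  $r2, $r1, L11 ; 0/0/0/0/5 ; →target
#4 or   $r2, $r3, $r4 ; 0/0/5/0/5
#11 addi  $r2, $r2, 14 ; 0/0/19/0/5

$r0=0 $r1=0 $r2=19 $r3=0 $r4=5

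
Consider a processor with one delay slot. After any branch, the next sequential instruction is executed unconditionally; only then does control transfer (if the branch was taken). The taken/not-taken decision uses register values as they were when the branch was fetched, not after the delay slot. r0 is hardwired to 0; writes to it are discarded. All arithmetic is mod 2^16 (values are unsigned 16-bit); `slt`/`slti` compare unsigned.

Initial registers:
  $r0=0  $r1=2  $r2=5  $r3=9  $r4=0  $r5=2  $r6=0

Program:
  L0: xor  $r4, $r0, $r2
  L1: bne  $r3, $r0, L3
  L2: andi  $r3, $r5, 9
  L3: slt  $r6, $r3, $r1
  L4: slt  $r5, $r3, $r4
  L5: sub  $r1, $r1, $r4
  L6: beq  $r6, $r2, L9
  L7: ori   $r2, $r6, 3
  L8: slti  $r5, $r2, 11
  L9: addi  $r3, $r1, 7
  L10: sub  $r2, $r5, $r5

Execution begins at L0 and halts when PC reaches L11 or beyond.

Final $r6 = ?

#0 xor  $r4, $r0, $r2 ; 0/2/5/9/5/2/0
#1 bne  $r3, $r0, L3 ; 0/2/5/9/5/2/0 ; →target
#2 andi  $r3, $r5, 9 ; 0/2/5/0/5/2/0
#3 slt  $r6, $r3, $r1 ; 0/2/5/0/5/2/1
#4 slt  $r5, $r3, $r4 ; 0/2/5/0/5/1/1
#5 sub  $r1, $r1, $r4 ; 0/65533/5/0/5/1/1
#6 beq  $r6, $r2, L9 ; 0/65533/5/0/5/1/1 ; →fallthru
#7 ori   $r2, $r6, 3 ; 0/65533/3/0/5/1/1
#8 slti  $r5, $r2, 11 ; 0/65533/3/0/5/1/1
#9 addi  $r3, $r1, 7 ; 0/65533/3/4/5/1/1
#10 sub  $r2, $r5, $r5 ; 0/65533/0/4/5/1/1

1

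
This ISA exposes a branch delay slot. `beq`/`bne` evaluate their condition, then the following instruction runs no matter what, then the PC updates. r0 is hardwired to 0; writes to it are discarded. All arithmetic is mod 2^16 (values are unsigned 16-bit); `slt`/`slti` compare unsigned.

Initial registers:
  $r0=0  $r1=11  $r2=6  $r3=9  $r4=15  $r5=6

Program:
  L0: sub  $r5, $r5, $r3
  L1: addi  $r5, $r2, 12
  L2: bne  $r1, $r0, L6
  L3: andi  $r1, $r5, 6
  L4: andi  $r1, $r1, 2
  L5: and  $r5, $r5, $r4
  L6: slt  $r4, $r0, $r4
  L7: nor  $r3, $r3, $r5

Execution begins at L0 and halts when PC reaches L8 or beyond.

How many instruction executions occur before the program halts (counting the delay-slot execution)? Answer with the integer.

6

#0 sub  $r5, $r5, $r3 ; 0/11/6/9/15/65533
#1 addi  $r5, $r2, 12 ; 0/11/6/9/15/18
#2 bne  $r1, $r0, L6 ; 0/11/6/9/15/18 ; →target
#3 andi  $r1, $r5, 6 ; 0/2/6/9/15/18
#6 slt  $r4, $r0, $r4 ; 0/2/6/9/1/18
#7 nor  $r3, $r3, $r5 ; 0/2/6/65508/1/18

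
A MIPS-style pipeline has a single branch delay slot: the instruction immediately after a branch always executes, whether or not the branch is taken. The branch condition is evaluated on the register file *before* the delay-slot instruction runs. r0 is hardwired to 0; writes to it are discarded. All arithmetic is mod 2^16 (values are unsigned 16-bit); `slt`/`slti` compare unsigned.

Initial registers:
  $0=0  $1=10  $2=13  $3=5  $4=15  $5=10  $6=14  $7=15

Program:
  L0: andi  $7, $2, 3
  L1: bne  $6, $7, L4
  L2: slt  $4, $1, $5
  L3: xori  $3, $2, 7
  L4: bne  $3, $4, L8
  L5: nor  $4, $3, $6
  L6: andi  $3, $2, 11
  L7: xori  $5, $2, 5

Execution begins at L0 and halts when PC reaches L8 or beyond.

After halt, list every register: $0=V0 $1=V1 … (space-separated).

PC=0  andi  $7, $2, 3        | $0=0 $1=10 $2=13 $3=5 $4=15 $5=10 $6=14 $7=1
PC=1  bne  $6, $7, L4        | $0=0 $1=10 $2=13 $3=5 $4=15 $5=10 $6=14 $7=1  [TAKEN]
PC=2  slt  $4, $1, $5        | $0=0 $1=10 $2=13 $3=5 $4=0 $5=10 $6=14 $7=1
PC=4  bne  $3, $4, L8        | $0=0 $1=10 $2=13 $3=5 $4=0 $5=10 $6=14 $7=1  [TAKEN]
PC=5  nor  $4, $3, $6        | $0=0 $1=10 $2=13 $3=5 $4=65520 $5=10 $6=14 $7=1

$0=0 $1=10 $2=13 $3=5 $4=65520 $5=10 $6=14 $7=1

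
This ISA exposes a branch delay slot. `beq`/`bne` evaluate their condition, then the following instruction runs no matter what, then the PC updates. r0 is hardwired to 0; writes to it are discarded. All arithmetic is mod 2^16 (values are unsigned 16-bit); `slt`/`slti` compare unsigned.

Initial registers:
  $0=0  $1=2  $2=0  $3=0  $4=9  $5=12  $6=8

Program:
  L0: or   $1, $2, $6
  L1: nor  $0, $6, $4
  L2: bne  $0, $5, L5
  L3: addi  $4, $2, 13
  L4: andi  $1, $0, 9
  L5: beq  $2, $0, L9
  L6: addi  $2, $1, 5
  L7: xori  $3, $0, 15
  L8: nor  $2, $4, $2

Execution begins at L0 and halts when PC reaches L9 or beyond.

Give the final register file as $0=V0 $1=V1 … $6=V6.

  step pc=0: or   $1, $2, $6  regs=(0,8,0,0,9,12,8)
  step pc=1: nor  $0, $6, $4  regs=(0,8,0,0,9,12,8)
  step pc=2: bne  $0, $5, L5  cond=T  regs=(0,8,0,0,9,12,8)
  step pc=3: addi  $4, $2, 13  regs=(0,8,0,0,13,12,8)
  step pc=5: beq  $2, $0, L9  cond=T  regs=(0,8,0,0,13,12,8)
  step pc=6: addi  $2, $1, 5  regs=(0,8,13,0,13,12,8)

$0=0 $1=8 $2=13 $3=0 $4=13 $5=12 $6=8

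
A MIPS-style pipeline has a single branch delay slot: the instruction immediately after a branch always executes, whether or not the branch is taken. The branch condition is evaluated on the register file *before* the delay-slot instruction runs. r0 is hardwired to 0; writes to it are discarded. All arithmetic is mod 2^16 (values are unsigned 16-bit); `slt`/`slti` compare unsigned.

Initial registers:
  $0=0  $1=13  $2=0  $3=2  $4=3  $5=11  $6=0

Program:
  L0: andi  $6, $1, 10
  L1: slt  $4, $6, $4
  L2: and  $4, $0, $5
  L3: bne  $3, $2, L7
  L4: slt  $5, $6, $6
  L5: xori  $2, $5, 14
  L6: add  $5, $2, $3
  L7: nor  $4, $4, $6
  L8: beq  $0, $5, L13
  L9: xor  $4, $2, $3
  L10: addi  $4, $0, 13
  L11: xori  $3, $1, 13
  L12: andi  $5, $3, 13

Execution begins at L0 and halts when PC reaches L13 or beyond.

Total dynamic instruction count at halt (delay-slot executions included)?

  step pc=0: andi  $6, $1, 10  regs=(0,13,0,2,3,11,8)
  step pc=1: slt  $4, $6, $4  regs=(0,13,0,2,0,11,8)
  step pc=2: and  $4, $0, $5  regs=(0,13,0,2,0,11,8)
  step pc=3: bne  $3, $2, L7  cond=T  regs=(0,13,0,2,0,11,8)
  step pc=4: slt  $5, $6, $6  regs=(0,13,0,2,0,0,8)
  step pc=7: nor  $4, $4, $6  regs=(0,13,0,2,65527,0,8)
  step pc=8: beq  $0, $5, L13  cond=T  regs=(0,13,0,2,65527,0,8)
  step pc=9: xor  $4, $2, $3  regs=(0,13,0,2,2,0,8)

8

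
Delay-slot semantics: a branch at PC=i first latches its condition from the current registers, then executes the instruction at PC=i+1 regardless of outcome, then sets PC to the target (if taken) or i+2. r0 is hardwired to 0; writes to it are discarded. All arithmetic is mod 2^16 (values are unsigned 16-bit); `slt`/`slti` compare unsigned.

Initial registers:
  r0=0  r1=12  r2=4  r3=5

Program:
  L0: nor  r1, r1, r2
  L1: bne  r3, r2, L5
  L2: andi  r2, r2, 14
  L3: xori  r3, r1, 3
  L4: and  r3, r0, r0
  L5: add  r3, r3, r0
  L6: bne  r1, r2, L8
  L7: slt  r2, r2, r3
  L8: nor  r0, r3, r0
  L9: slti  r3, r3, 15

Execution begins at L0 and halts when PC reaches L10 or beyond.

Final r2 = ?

PC=0  nor  r1, r1, r2        | r0=0 r1=65523 r2=4 r3=5
PC=1  bne  r3, r2, L5        | r0=0 r1=65523 r2=4 r3=5  [TAKEN]
PC=2  andi  r2, r2, 14       | r0=0 r1=65523 r2=4 r3=5
PC=5  add  r3, r3, r0        | r0=0 r1=65523 r2=4 r3=5
PC=6  bne  r1, r2, L8        | r0=0 r1=65523 r2=4 r3=5  [TAKEN]
PC=7  slt  r2, r2, r3        | r0=0 r1=65523 r2=1 r3=5
PC=8  nor  r0, r3, r0        | r0=0 r1=65523 r2=1 r3=5
PC=9  slti  r3, r3, 15       | r0=0 r1=65523 r2=1 r3=1

1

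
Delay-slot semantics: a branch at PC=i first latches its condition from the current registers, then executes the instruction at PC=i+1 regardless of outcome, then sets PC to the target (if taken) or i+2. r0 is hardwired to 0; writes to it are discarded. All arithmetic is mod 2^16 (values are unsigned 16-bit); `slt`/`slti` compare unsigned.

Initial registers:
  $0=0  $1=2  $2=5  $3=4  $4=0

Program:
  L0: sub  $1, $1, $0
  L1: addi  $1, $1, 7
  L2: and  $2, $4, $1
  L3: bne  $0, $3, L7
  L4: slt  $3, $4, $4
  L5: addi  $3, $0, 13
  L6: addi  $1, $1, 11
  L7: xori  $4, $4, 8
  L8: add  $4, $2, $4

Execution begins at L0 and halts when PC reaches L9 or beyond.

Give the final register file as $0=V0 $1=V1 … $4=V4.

[0] sub  $1, $1, $0  →  {$0:0, $1:2, $2:5, $3:4, $4:0}
[1] addi  $1, $1, 7  →  {$0:0, $1:9, $2:5, $3:4, $4:0}
[2] and  $2, $4, $1  →  {$0:0, $1:9, $2:0, $3:4, $4:0}
[3] bne  $0, $3, L7  →  {$0:0, $1:9, $2:0, $3:4, $4:0}  ⟨branch taken⟩
[4] slt  $3, $4, $4  →  {$0:0, $1:9, $2:0, $3:0, $4:0}
[7] xori  $4, $4, 8  →  {$0:0, $1:9, $2:0, $3:0, $4:8}
[8] add  $4, $2, $4  →  {$0:0, $1:9, $2:0, $3:0, $4:8}

$0=0 $1=9 $2=0 $3=0 $4=8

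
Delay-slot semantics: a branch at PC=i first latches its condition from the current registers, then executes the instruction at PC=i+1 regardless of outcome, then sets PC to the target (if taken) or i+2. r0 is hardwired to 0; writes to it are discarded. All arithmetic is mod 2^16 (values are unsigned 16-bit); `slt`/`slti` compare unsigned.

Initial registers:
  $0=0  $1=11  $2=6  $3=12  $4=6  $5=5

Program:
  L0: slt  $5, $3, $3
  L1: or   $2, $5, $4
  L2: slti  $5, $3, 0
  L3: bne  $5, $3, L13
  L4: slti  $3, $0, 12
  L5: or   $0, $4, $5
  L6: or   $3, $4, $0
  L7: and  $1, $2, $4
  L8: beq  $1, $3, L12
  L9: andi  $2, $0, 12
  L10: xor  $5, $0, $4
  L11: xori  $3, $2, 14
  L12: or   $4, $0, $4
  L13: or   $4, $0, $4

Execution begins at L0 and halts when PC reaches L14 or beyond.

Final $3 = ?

PC=0  slt  $5, $3, $3        | $0=0 $1=11 $2=6 $3=12 $4=6 $5=0
PC=1  or   $2, $5, $4        | $0=0 $1=11 $2=6 $3=12 $4=6 $5=0
PC=2  slti  $5, $3, 0        | $0=0 $1=11 $2=6 $3=12 $4=6 $5=0
PC=3  bne  $5, $3, L13       | $0=0 $1=11 $2=6 $3=12 $4=6 $5=0  [TAKEN]
PC=4  slti  $3, $0, 12       | $0=0 $1=11 $2=6 $3=1 $4=6 $5=0
PC=13 or   $4, $0, $4        | $0=0 $1=11 $2=6 $3=1 $4=6 $5=0

1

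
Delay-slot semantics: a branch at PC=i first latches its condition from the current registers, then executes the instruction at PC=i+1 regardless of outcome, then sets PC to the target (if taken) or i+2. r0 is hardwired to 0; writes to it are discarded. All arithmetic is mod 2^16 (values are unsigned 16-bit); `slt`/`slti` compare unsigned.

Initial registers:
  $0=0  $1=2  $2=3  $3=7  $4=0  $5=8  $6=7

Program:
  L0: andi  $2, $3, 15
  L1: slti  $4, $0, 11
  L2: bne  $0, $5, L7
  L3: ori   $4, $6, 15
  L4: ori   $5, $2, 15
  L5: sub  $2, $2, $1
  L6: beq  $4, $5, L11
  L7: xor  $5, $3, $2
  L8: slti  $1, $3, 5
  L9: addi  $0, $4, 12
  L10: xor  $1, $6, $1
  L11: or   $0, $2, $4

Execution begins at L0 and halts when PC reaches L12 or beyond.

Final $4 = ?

[0] andi  $2, $3, 15  →  {$0:0, $1:2, $2:7, $3:7, $4:0, $5:8, $6:7}
[1] slti  $4, $0, 11  →  {$0:0, $1:2, $2:7, $3:7, $4:1, $5:8, $6:7}
[2] bne  $0, $5, L7  →  {$0:0, $1:2, $2:7, $3:7, $4:1, $5:8, $6:7}  ⟨branch taken⟩
[3] ori   $4, $6, 15  →  {$0:0, $1:2, $2:7, $3:7, $4:15, $5:8, $6:7}
[7] xor  $5, $3, $2  →  {$0:0, $1:2, $2:7, $3:7, $4:15, $5:0, $6:7}
[8] slti  $1, $3, 5  →  {$0:0, $1:0, $2:7, $3:7, $4:15, $5:0, $6:7}
[9] addi  $0, $4, 12  →  {$0:0, $1:0, $2:7, $3:7, $4:15, $5:0, $6:7}
[10] xor  $1, $6, $1  →  {$0:0, $1:7, $2:7, $3:7, $4:15, $5:0, $6:7}
[11] or   $0, $2, $4  →  {$0:0, $1:7, $2:7, $3:7, $4:15, $5:0, $6:7}

15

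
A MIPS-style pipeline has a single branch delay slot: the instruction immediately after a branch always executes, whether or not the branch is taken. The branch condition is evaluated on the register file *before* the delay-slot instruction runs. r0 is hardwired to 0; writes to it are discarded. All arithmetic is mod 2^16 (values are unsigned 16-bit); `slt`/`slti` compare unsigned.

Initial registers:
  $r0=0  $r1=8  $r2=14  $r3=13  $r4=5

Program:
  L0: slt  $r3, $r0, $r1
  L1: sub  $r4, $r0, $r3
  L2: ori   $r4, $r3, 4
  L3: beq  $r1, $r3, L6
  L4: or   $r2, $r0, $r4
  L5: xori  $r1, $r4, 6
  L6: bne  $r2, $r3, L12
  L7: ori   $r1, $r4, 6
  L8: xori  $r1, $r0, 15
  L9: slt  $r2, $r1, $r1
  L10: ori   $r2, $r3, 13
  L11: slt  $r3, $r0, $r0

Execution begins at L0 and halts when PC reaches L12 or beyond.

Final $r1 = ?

[0] slt  $r3, $r0, $r1  →  {$r0:0, $r1:8, $r2:14, $r3:1, $r4:5}
[1] sub  $r4, $r0, $r3  →  {$r0:0, $r1:8, $r2:14, $r3:1, $r4:65535}
[2] ori   $r4, $r3, 4  →  {$r0:0, $r1:8, $r2:14, $r3:1, $r4:5}
[3] beq  $r1, $r3, L6  →  {$r0:0, $r1:8, $r2:14, $r3:1, $r4:5}  ⟨branch fallthrough⟩
[4] or   $r2, $r0, $r4  →  {$r0:0, $r1:8, $r2:5, $r3:1, $r4:5}
[5] xori  $r1, $r4, 6  →  {$r0:0, $r1:3, $r2:5, $r3:1, $r4:5}
[6] bne  $r2, $r3, L12  →  {$r0:0, $r1:3, $r2:5, $r3:1, $r4:5}  ⟨branch taken⟩
[7] ori   $r1, $r4, 6  →  {$r0:0, $r1:7, $r2:5, $r3:1, $r4:5}

7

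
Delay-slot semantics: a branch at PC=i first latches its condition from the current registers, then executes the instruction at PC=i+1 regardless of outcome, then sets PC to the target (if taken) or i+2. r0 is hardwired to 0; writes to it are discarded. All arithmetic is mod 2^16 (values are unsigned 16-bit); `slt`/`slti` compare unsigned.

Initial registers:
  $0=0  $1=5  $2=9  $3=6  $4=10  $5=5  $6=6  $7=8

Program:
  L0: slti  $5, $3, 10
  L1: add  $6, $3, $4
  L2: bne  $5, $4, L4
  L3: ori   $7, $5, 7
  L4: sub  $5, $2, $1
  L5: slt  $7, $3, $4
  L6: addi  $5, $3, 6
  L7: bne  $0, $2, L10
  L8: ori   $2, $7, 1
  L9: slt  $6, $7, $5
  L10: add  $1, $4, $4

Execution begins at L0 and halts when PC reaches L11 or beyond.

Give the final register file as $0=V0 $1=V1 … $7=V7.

$0=0 $1=20 $2=1 $3=6 $4=10 $5=12 $6=16 $7=1

#0 slti  $5, $3, 10 ; 0/5/9/6/10/1/6/8
#1 add  $6, $3, $4 ; 0/5/9/6/10/1/16/8
#2 bne  $5, $4, L4 ; 0/5/9/6/10/1/16/8 ; →target
#3 ori   $7, $5, 7 ; 0/5/9/6/10/1/16/7
#4 sub  $5, $2, $1 ; 0/5/9/6/10/4/16/7
#5 slt  $7, $3, $4 ; 0/5/9/6/10/4/16/1
#6 addi  $5, $3, 6 ; 0/5/9/6/10/12/16/1
#7 bne  $0, $2, L10 ; 0/5/9/6/10/12/16/1 ; →target
#8 ori   $2, $7, 1 ; 0/5/1/6/10/12/16/1
#10 add  $1, $4, $4 ; 0/20/1/6/10/12/16/1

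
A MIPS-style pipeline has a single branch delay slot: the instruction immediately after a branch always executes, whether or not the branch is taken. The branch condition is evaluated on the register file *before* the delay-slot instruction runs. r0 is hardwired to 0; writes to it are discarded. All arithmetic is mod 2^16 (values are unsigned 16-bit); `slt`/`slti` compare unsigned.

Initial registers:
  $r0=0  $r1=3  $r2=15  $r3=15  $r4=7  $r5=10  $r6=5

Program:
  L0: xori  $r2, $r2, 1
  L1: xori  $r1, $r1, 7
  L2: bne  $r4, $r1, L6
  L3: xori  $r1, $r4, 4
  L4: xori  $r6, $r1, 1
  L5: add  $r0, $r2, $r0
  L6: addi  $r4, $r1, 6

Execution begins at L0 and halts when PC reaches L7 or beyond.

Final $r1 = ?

3

PC=0  xori  $r2, $r2, 1      | $r0=0 $r1=3 $r2=14 $r3=15 $r4=7 $r5=10 $r6=5
PC=1  xori  $r1, $r1, 7      | $r0=0 $r1=4 $r2=14 $r3=15 $r4=7 $r5=10 $r6=5
PC=2  bne  $r4, $r1, L6      | $r0=0 $r1=4 $r2=14 $r3=15 $r4=7 $r5=10 $r6=5  [TAKEN]
PC=3  xori  $r1, $r4, 4      | $r0=0 $r1=3 $r2=14 $r3=15 $r4=7 $r5=10 $r6=5
PC=6  addi  $r4, $r1, 6      | $r0=0 $r1=3 $r2=14 $r3=15 $r4=9 $r5=10 $r6=5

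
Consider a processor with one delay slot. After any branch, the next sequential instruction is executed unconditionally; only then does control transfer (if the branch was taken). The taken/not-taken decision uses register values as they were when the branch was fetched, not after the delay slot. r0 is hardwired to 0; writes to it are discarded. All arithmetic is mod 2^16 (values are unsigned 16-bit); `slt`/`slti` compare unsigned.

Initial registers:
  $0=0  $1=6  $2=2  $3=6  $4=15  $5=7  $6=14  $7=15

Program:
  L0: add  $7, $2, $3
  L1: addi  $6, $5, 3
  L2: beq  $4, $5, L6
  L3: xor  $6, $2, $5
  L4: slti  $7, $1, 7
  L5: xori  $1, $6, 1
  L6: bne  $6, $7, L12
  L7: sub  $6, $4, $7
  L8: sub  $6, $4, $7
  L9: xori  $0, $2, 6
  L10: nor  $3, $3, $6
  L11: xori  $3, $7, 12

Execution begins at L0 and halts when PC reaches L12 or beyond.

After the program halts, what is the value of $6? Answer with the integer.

14

#0 add  $7, $2, $3 ; 0/6/2/6/15/7/14/8
#1 addi  $6, $5, 3 ; 0/6/2/6/15/7/10/8
#2 beq  $4, $5, L6 ; 0/6/2/6/15/7/10/8 ; →fallthru
#3 xor  $6, $2, $5 ; 0/6/2/6/15/7/5/8
#4 slti  $7, $1, 7 ; 0/6/2/6/15/7/5/1
#5 xori  $1, $6, 1 ; 0/4/2/6/15/7/5/1
#6 bne  $6, $7, L12 ; 0/4/2/6/15/7/5/1 ; →target
#7 sub  $6, $4, $7 ; 0/4/2/6/15/7/14/1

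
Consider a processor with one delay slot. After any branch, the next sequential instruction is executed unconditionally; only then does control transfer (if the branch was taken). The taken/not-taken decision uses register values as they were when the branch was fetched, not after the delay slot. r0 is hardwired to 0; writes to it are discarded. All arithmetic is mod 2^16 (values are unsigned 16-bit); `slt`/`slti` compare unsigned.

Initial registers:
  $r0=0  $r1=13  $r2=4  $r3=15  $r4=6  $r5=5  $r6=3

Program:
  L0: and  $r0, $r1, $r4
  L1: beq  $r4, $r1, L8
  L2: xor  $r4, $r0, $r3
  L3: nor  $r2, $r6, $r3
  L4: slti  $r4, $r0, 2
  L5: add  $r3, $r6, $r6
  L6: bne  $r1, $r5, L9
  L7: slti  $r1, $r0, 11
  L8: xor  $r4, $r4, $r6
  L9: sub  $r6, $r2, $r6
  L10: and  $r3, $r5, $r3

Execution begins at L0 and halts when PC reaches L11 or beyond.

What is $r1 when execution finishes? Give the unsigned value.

1

[0] and  $r0, $r1, $r4  →  {$r0:0, $r1:13, $r2:4, $r3:15, $r4:6, $r5:5, $r6:3}
[1] beq  $r4, $r1, L8  →  {$r0:0, $r1:13, $r2:4, $r3:15, $r4:6, $r5:5, $r6:3}  ⟨branch fallthrough⟩
[2] xor  $r4, $r0, $r3  →  {$r0:0, $r1:13, $r2:4, $r3:15, $r4:15, $r5:5, $r6:3}
[3] nor  $r2, $r6, $r3  →  {$r0:0, $r1:13, $r2:65520, $r3:15, $r4:15, $r5:5, $r6:3}
[4] slti  $r4, $r0, 2  →  {$r0:0, $r1:13, $r2:65520, $r3:15, $r4:1, $r5:5, $r6:3}
[5] add  $r3, $r6, $r6  →  {$r0:0, $r1:13, $r2:65520, $r3:6, $r4:1, $r5:5, $r6:3}
[6] bne  $r1, $r5, L9  →  {$r0:0, $r1:13, $r2:65520, $r3:6, $r4:1, $r5:5, $r6:3}  ⟨branch taken⟩
[7] slti  $r1, $r0, 11  →  {$r0:0, $r1:1, $r2:65520, $r3:6, $r4:1, $r5:5, $r6:3}
[9] sub  $r6, $r2, $r6  →  {$r0:0, $r1:1, $r2:65520, $r3:6, $r4:1, $r5:5, $r6:65517}
[10] and  $r3, $r5, $r3  →  {$r0:0, $r1:1, $r2:65520, $r3:4, $r4:1, $r5:5, $r6:65517}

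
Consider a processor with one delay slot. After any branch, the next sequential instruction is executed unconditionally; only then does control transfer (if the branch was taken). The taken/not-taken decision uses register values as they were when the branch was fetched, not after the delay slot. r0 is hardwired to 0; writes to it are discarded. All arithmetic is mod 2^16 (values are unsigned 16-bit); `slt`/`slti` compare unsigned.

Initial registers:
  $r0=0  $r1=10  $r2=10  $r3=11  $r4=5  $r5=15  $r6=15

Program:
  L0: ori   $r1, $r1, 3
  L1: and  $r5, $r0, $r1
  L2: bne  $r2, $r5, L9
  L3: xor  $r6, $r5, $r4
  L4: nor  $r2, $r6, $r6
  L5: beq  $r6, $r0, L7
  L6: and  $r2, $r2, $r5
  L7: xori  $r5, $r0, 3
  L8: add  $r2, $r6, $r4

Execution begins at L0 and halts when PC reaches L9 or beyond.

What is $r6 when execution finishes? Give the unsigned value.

5

#0 ori   $r1, $r1, 3 ; 0/11/10/11/5/15/15
#1 and  $r5, $r0, $r1 ; 0/11/10/11/5/0/15
#2 bne  $r2, $r5, L9 ; 0/11/10/11/5/0/15 ; →target
#3 xor  $r6, $r5, $r4 ; 0/11/10/11/5/0/5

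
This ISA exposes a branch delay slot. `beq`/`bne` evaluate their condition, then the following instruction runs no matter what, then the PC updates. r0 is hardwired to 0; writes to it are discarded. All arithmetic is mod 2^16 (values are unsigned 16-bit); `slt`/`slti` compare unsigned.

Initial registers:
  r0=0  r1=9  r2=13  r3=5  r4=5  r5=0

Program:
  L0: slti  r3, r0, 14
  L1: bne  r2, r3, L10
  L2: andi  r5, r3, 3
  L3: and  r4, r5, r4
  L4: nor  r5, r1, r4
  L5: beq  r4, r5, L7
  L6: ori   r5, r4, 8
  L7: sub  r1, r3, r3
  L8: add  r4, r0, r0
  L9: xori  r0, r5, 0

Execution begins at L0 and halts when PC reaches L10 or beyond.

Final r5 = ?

#0 slti  r3, r0, 14 ; 0/9/13/1/5/0
#1 bne  r2, r3, L10 ; 0/9/13/1/5/0 ; →target
#2 andi  r5, r3, 3 ; 0/9/13/1/5/1

1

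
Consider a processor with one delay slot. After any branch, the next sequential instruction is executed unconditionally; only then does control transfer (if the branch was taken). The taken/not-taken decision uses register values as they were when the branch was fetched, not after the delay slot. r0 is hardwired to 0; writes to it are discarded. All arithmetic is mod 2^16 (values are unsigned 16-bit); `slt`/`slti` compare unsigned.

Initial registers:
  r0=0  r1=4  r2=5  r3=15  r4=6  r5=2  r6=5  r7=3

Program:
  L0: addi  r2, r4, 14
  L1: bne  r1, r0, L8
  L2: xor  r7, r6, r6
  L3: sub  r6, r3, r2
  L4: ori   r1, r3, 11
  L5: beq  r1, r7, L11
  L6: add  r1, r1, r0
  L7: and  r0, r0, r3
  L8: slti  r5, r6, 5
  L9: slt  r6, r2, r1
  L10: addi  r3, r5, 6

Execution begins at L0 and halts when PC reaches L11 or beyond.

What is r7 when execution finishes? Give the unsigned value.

#0 addi  r2, r4, 14 ; 0/4/20/15/6/2/5/3
#1 bne  r1, r0, L8 ; 0/4/20/15/6/2/5/3 ; →target
#2 xor  r7, r6, r6 ; 0/4/20/15/6/2/5/0
#8 slti  r5, r6, 5 ; 0/4/20/15/6/0/5/0
#9 slt  r6, r2, r1 ; 0/4/20/15/6/0/0/0
#10 addi  r3, r5, 6 ; 0/4/20/6/6/0/0/0

0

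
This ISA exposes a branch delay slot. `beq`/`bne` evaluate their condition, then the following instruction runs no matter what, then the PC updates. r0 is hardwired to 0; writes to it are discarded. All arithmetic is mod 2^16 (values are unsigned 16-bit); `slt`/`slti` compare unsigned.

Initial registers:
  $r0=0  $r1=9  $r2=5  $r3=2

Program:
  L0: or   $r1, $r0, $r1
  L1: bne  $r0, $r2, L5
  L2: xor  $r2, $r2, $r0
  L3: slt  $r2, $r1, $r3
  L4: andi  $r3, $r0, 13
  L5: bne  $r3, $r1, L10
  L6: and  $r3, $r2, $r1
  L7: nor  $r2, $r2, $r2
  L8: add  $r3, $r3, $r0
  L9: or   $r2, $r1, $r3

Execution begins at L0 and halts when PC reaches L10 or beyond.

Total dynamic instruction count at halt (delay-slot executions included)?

  step pc=0: or   $r1, $r0, $r1  regs=(0,9,5,2)
  step pc=1: bne  $r0, $r2, L5  cond=T  regs=(0,9,5,2)
  step pc=2: xor  $r2, $r2, $r0  regs=(0,9,5,2)
  step pc=5: bne  $r3, $r1, L10  cond=T  regs=(0,9,5,2)
  step pc=6: and  $r3, $r2, $r1  regs=(0,9,5,1)

5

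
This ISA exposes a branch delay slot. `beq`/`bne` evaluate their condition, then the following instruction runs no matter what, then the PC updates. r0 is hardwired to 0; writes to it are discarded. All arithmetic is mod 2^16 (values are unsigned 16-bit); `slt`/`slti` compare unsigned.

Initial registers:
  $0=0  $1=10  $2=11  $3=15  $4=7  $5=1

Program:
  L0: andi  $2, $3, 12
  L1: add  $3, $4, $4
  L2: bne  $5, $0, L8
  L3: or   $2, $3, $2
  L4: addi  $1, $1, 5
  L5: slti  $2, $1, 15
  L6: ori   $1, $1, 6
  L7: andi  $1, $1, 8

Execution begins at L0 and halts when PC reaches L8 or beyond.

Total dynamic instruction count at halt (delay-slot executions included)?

  step pc=0: andi  $2, $3, 12  regs=(0,10,12,15,7,1)
  step pc=1: add  $3, $4, $4  regs=(0,10,12,14,7,1)
  step pc=2: bne  $5, $0, L8  cond=T  regs=(0,10,12,14,7,1)
  step pc=3: or   $2, $3, $2  regs=(0,10,14,14,7,1)

4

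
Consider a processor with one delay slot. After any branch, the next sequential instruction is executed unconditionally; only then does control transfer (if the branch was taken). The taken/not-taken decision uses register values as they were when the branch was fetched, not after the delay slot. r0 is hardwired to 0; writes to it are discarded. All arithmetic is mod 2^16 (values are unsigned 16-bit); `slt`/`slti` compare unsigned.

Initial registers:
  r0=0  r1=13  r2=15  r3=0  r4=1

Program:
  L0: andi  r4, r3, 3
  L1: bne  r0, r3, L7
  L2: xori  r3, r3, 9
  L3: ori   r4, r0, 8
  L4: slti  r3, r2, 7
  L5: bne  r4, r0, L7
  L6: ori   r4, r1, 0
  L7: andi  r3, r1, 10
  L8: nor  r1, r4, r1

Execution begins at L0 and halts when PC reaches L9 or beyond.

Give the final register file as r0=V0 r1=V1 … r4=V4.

r0=0 r1=65522 r2=15 r3=8 r4=13

PC=0  andi  r4, r3, 3        | r0=0 r1=13 r2=15 r3=0 r4=0
PC=1  bne  r0, r3, L7        | r0=0 r1=13 r2=15 r3=0 r4=0  [not taken]
PC=2  xori  r3, r3, 9        | r0=0 r1=13 r2=15 r3=9 r4=0
PC=3  ori   r4, r0, 8        | r0=0 r1=13 r2=15 r3=9 r4=8
PC=4  slti  r3, r2, 7        | r0=0 r1=13 r2=15 r3=0 r4=8
PC=5  bne  r4, r0, L7        | r0=0 r1=13 r2=15 r3=0 r4=8  [TAKEN]
PC=6  ori   r4, r1, 0        | r0=0 r1=13 r2=15 r3=0 r4=13
PC=7  andi  r3, r1, 10       | r0=0 r1=13 r2=15 r3=8 r4=13
PC=8  nor  r1, r4, r1        | r0=0 r1=65522 r2=15 r3=8 r4=13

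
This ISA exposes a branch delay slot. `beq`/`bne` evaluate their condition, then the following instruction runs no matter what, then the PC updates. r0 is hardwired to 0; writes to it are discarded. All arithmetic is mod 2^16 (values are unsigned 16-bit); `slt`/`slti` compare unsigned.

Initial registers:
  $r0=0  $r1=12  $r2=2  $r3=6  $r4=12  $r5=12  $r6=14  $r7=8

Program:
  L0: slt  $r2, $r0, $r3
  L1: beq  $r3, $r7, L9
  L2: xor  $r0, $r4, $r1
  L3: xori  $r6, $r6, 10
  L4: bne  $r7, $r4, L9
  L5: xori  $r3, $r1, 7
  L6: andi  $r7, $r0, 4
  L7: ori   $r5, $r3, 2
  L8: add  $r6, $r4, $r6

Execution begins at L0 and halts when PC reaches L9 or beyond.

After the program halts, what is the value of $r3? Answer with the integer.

  step pc=0: slt  $r2, $r0, $r3  regs=(0,12,1,6,12,12,14,8)
  step pc=1: beq  $r3, $r7, L9  cond=F  regs=(0,12,1,6,12,12,14,8)
  step pc=2: xor  $r0, $r4, $r1  regs=(0,12,1,6,12,12,14,8)
  step pc=3: xori  $r6, $r6, 10  regs=(0,12,1,6,12,12,4,8)
  step pc=4: bne  $r7, $r4, L9  cond=T  regs=(0,12,1,6,12,12,4,8)
  step pc=5: xori  $r3, $r1, 7  regs=(0,12,1,11,12,12,4,8)

11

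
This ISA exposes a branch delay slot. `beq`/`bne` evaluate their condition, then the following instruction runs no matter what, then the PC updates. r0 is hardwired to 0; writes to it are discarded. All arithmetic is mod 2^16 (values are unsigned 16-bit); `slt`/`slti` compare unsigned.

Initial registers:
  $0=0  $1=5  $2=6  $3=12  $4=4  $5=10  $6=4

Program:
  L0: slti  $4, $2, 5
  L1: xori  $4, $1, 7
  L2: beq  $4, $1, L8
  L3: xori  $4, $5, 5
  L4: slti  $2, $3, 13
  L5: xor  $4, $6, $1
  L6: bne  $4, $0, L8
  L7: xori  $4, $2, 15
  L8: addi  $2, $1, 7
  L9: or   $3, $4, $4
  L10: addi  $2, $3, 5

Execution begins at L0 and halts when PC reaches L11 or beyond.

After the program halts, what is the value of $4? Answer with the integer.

14

  step pc=0: slti  $4, $2, 5  regs=(0,5,6,12,0,10,4)
  step pc=1: xori  $4, $1, 7  regs=(0,5,6,12,2,10,4)
  step pc=2: beq  $4, $1, L8  cond=F  regs=(0,5,6,12,2,10,4)
  step pc=3: xori  $4, $5, 5  regs=(0,5,6,12,15,10,4)
  step pc=4: slti  $2, $3, 13  regs=(0,5,1,12,15,10,4)
  step pc=5: xor  $4, $6, $1  regs=(0,5,1,12,1,10,4)
  step pc=6: bne  $4, $0, L8  cond=T  regs=(0,5,1,12,1,10,4)
  step pc=7: xori  $4, $2, 15  regs=(0,5,1,12,14,10,4)
  step pc=8: addi  $2, $1, 7  regs=(0,5,12,12,14,10,4)
  step pc=9: or   $3, $4, $4  regs=(0,5,12,14,14,10,4)
  step pc=10: addi  $2, $3, 5  regs=(0,5,19,14,14,10,4)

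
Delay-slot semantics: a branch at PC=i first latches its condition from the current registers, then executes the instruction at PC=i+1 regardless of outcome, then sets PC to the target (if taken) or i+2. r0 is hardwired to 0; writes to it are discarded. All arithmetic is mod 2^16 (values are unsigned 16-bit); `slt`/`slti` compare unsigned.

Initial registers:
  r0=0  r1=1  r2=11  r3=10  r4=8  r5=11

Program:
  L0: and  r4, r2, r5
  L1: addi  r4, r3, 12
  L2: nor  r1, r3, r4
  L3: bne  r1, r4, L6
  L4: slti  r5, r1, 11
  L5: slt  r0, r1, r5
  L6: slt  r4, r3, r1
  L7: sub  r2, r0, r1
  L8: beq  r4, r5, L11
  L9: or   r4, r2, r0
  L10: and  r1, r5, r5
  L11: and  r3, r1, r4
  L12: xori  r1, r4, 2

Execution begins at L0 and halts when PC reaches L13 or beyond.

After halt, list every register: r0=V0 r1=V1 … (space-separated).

r0=0 r1=29 r2=31 r3=0 r4=31 r5=0

[0] and  r4, r2, r5  →  {r0:0, r1:1, r2:11, r3:10, r4:11, r5:11}
[1] addi  r4, r3, 12  →  {r0:0, r1:1, r2:11, r3:10, r4:22, r5:11}
[2] nor  r1, r3, r4  →  {r0:0, r1:65505, r2:11, r3:10, r4:22, r5:11}
[3] bne  r1, r4, L6  →  {r0:0, r1:65505, r2:11, r3:10, r4:22, r5:11}  ⟨branch taken⟩
[4] slti  r5, r1, 11  →  {r0:0, r1:65505, r2:11, r3:10, r4:22, r5:0}
[6] slt  r4, r3, r1  →  {r0:0, r1:65505, r2:11, r3:10, r4:1, r5:0}
[7] sub  r2, r0, r1  →  {r0:0, r1:65505, r2:31, r3:10, r4:1, r5:0}
[8] beq  r4, r5, L11  →  {r0:0, r1:65505, r2:31, r3:10, r4:1, r5:0}  ⟨branch fallthrough⟩
[9] or   r4, r2, r0  →  {r0:0, r1:65505, r2:31, r3:10, r4:31, r5:0}
[10] and  r1, r5, r5  →  {r0:0, r1:0, r2:31, r3:10, r4:31, r5:0}
[11] and  r3, r1, r4  →  {r0:0, r1:0, r2:31, r3:0, r4:31, r5:0}
[12] xori  r1, r4, 2  →  {r0:0, r1:29, r2:31, r3:0, r4:31, r5:0}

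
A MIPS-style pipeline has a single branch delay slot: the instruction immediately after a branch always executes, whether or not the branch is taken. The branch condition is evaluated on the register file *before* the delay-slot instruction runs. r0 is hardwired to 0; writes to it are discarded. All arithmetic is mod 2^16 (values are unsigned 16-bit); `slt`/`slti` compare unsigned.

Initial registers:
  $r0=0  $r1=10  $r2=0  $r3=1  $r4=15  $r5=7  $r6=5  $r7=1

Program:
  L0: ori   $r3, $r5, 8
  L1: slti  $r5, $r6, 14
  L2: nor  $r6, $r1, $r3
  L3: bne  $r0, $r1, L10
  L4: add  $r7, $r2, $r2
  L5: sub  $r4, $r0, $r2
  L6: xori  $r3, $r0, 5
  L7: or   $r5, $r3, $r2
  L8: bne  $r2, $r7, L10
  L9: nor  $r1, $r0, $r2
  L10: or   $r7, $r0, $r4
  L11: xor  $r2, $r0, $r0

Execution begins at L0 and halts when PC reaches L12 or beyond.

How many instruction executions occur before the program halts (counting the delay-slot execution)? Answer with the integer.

7

  step pc=0: ori   $r3, $r5, 8  regs=(0,10,0,15,15,7,5,1)
  step pc=1: slti  $r5, $r6, 14  regs=(0,10,0,15,15,1,5,1)
  step pc=2: nor  $r6, $r1, $r3  regs=(0,10,0,15,15,1,65520,1)
  step pc=3: bne  $r0, $r1, L10  cond=T  regs=(0,10,0,15,15,1,65520,1)
  step pc=4: add  $r7, $r2, $r2  regs=(0,10,0,15,15,1,65520,0)
  step pc=10: or   $r7, $r0, $r4  regs=(0,10,0,15,15,1,65520,15)
  step pc=11: xor  $r2, $r0, $r0  regs=(0,10,0,15,15,1,65520,15)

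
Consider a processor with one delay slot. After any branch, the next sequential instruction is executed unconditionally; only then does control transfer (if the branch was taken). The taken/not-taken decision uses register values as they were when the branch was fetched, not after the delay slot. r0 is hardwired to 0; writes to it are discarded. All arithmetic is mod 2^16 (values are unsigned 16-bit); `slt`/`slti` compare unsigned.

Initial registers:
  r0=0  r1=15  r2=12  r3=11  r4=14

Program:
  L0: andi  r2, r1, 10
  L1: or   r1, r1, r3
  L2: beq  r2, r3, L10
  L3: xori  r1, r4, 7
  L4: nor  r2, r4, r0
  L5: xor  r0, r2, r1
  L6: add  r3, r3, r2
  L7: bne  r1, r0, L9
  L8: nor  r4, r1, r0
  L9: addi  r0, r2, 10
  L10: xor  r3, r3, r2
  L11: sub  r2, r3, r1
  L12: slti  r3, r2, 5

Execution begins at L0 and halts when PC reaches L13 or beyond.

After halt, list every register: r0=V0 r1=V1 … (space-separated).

r0=0 r1=9 r2=4 r3=1 r4=65526

PC=0  andi  r2, r1, 10       | r0=0 r1=15 r2=10 r3=11 r4=14
PC=1  or   r1, r1, r3        | r0=0 r1=15 r2=10 r3=11 r4=14
PC=2  beq  r2, r3, L10       | r0=0 r1=15 r2=10 r3=11 r4=14  [not taken]
PC=3  xori  r1, r4, 7        | r0=0 r1=9 r2=10 r3=11 r4=14
PC=4  nor  r2, r4, r0        | r0=0 r1=9 r2=65521 r3=11 r4=14
PC=5  xor  r0, r2, r1        | r0=0 r1=9 r2=65521 r3=11 r4=14
PC=6  add  r3, r3, r2        | r0=0 r1=9 r2=65521 r3=65532 r4=14
PC=7  bne  r1, r0, L9        | r0=0 r1=9 r2=65521 r3=65532 r4=14  [TAKEN]
PC=8  nor  r4, r1, r0        | r0=0 r1=9 r2=65521 r3=65532 r4=65526
PC=9  addi  r0, r2, 10       | r0=0 r1=9 r2=65521 r3=65532 r4=65526
PC=10 xor  r3, r3, r2        | r0=0 r1=9 r2=65521 r3=13 r4=65526
PC=11 sub  r2, r3, r1        | r0=0 r1=9 r2=4 r3=13 r4=65526
PC=12 slti  r3, r2, 5        | r0=0 r1=9 r2=4 r3=1 r4=65526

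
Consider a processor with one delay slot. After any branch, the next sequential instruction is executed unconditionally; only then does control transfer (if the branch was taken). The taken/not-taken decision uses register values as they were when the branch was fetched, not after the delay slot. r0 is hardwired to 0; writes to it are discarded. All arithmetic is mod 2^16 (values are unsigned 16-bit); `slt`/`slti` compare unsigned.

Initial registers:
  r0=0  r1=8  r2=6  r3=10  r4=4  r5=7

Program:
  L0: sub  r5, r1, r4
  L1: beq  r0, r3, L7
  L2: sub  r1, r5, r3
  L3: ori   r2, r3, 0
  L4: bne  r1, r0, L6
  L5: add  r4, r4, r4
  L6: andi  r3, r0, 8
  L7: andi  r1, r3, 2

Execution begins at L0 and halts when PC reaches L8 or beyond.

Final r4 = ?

PC=0  sub  r5, r1, r4        | r0=0 r1=8 r2=6 r3=10 r4=4 r5=4
PC=1  beq  r0, r3, L7        | r0=0 r1=8 r2=6 r3=10 r4=4 r5=4  [not taken]
PC=2  sub  r1, r5, r3        | r0=0 r1=65530 r2=6 r3=10 r4=4 r5=4
PC=3  ori   r2, r3, 0        | r0=0 r1=65530 r2=10 r3=10 r4=4 r5=4
PC=4  bne  r1, r0, L6        | r0=0 r1=65530 r2=10 r3=10 r4=4 r5=4  [TAKEN]
PC=5  add  r4, r4, r4        | r0=0 r1=65530 r2=10 r3=10 r4=8 r5=4
PC=6  andi  r3, r0, 8        | r0=0 r1=65530 r2=10 r3=0 r4=8 r5=4
PC=7  andi  r1, r3, 2        | r0=0 r1=0 r2=10 r3=0 r4=8 r5=4

8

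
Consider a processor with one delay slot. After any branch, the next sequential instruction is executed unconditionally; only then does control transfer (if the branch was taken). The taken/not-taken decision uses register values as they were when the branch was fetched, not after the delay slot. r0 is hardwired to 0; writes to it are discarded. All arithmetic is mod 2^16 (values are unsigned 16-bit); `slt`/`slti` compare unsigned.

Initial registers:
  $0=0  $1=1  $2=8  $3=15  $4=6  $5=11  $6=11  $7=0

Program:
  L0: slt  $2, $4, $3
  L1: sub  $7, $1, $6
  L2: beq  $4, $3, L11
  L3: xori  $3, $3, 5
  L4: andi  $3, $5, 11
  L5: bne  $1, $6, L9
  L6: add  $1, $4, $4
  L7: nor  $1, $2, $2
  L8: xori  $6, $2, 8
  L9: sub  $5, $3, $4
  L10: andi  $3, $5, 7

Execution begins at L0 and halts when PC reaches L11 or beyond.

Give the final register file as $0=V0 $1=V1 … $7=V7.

  step pc=0: slt  $2, $4, $3  regs=(0,1,1,15,6,11,11,0)
  step pc=1: sub  $7, $1, $6  regs=(0,1,1,15,6,11,11,65526)
  step pc=2: beq  $4, $3, L11  cond=F  regs=(0,1,1,15,6,11,11,65526)
  step pc=3: xori  $3, $3, 5  regs=(0,1,1,10,6,11,11,65526)
  step pc=4: andi  $3, $5, 11  regs=(0,1,1,11,6,11,11,65526)
  step pc=5: bne  $1, $6, L9  cond=T  regs=(0,1,1,11,6,11,11,65526)
  step pc=6: add  $1, $4, $4  regs=(0,12,1,11,6,11,11,65526)
  step pc=9: sub  $5, $3, $4  regs=(0,12,1,11,6,5,11,65526)
  step pc=10: andi  $3, $5, 7  regs=(0,12,1,5,6,5,11,65526)

$0=0 $1=12 $2=1 $3=5 $4=6 $5=5 $6=11 $7=65526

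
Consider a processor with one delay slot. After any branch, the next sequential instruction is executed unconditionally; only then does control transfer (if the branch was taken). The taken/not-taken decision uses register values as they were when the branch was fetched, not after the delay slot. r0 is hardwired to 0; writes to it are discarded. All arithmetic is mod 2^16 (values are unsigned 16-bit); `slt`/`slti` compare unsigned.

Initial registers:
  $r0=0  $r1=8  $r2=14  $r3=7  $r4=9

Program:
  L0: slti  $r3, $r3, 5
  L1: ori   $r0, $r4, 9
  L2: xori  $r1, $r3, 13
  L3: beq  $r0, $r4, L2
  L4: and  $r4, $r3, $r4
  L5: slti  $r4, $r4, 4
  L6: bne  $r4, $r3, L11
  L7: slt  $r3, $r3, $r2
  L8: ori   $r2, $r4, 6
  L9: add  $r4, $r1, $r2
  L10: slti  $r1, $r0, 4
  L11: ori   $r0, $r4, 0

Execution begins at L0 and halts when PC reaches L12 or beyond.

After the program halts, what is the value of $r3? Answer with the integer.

1

  step pc=0: slti  $r3, $r3, 5  regs=(0,8,14,0,9)
  step pc=1: ori   $r0, $r4, 9  regs=(0,8,14,0,9)
  step pc=2: xori  $r1, $r3, 13  regs=(0,13,14,0,9)
  step pc=3: beq  $r0, $r4, L2  cond=F  regs=(0,13,14,0,9)
  step pc=4: and  $r4, $r3, $r4  regs=(0,13,14,0,0)
  step pc=5: slti  $r4, $r4, 4  regs=(0,13,14,0,1)
  step pc=6: bne  $r4, $r3, L11  cond=T  regs=(0,13,14,0,1)
  step pc=7: slt  $r3, $r3, $r2  regs=(0,13,14,1,1)
  step pc=11: ori   $r0, $r4, 0  regs=(0,13,14,1,1)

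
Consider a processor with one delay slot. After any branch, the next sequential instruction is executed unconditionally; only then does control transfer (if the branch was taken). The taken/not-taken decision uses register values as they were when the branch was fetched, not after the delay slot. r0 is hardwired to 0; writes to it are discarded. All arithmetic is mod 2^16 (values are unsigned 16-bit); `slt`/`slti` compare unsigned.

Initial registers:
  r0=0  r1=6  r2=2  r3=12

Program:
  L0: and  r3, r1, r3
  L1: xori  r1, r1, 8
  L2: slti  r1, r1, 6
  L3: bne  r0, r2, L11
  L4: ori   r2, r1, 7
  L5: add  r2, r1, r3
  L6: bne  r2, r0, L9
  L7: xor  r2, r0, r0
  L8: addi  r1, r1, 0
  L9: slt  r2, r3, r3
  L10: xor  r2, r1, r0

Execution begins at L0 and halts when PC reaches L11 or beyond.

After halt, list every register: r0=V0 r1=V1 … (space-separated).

r0=0 r1=0 r2=7 r3=4

  step pc=0: and  r3, r1, r3  regs=(0,6,2,4)
  step pc=1: xori  r1, r1, 8  regs=(0,14,2,4)
  step pc=2: slti  r1, r1, 6  regs=(0,0,2,4)
  step pc=3: bne  r0, r2, L11  cond=T  regs=(0,0,2,4)
  step pc=4: ori   r2, r1, 7  regs=(0,0,7,4)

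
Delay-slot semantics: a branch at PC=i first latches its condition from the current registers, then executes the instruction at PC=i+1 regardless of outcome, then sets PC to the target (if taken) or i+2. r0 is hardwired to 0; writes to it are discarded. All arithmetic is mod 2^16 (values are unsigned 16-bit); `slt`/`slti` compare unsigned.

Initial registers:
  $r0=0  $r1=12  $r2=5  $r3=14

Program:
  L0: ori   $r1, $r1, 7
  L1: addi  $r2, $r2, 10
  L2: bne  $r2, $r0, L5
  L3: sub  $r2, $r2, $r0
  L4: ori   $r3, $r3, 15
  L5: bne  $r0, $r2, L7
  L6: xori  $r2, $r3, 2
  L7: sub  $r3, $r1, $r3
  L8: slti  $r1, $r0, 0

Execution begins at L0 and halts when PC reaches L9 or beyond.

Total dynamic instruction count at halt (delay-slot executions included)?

8

PC=0  ori   $r1, $r1, 7      | $r0=0 $r1=15 $r2=5 $r3=14
PC=1  addi  $r2, $r2, 10     | $r0=0 $r1=15 $r2=15 $r3=14
PC=2  bne  $r2, $r0, L5      | $r0=0 $r1=15 $r2=15 $r3=14  [TAKEN]
PC=3  sub  $r2, $r2, $r0     | $r0=0 $r1=15 $r2=15 $r3=14
PC=5  bne  $r0, $r2, L7      | $r0=0 $r1=15 $r2=15 $r3=14  [TAKEN]
PC=6  xori  $r2, $r3, 2      | $r0=0 $r1=15 $r2=12 $r3=14
PC=7  sub  $r3, $r1, $r3     | $r0=0 $r1=15 $r2=12 $r3=1
PC=8  slti  $r1, $r0, 0      | $r0=0 $r1=0 $r2=12 $r3=1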